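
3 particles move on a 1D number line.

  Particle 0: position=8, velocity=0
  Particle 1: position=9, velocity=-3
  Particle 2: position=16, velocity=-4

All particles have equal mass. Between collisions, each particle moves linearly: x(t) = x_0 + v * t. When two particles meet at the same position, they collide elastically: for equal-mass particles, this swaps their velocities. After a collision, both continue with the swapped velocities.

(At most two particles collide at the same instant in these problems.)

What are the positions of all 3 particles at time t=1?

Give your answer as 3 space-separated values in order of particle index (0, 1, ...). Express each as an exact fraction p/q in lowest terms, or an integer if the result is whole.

Answer: 6 8 12

Derivation:
Collision at t=1/3: particles 0 and 1 swap velocities; positions: p0=8 p1=8 p2=44/3; velocities now: v0=-3 v1=0 v2=-4
Advance to t=1 (no further collisions before then); velocities: v0=-3 v1=0 v2=-4; positions = 6 8 12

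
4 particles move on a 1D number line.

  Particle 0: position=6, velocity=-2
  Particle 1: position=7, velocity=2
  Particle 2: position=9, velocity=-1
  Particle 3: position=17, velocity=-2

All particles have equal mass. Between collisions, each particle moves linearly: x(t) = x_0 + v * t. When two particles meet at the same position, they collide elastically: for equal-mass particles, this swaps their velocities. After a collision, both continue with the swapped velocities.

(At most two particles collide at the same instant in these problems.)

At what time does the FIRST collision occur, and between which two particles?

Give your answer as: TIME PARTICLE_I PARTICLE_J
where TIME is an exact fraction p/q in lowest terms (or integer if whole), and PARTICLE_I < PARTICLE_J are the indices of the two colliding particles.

Answer: 2/3 1 2

Derivation:
Pair (0,1): pos 6,7 vel -2,2 -> not approaching (rel speed -4 <= 0)
Pair (1,2): pos 7,9 vel 2,-1 -> gap=2, closing at 3/unit, collide at t=2/3
Pair (2,3): pos 9,17 vel -1,-2 -> gap=8, closing at 1/unit, collide at t=8
Earliest collision: t=2/3 between 1 and 2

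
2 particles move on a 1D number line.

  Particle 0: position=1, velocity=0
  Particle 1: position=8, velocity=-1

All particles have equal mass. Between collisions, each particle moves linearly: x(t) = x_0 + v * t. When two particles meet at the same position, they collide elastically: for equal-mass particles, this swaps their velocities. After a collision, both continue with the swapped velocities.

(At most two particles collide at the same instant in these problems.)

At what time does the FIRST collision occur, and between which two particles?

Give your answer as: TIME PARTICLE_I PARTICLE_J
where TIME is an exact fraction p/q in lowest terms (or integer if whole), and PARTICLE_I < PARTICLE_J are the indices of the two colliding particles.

Answer: 7 0 1

Derivation:
Pair (0,1): pos 1,8 vel 0,-1 -> gap=7, closing at 1/unit, collide at t=7
Earliest collision: t=7 between 0 and 1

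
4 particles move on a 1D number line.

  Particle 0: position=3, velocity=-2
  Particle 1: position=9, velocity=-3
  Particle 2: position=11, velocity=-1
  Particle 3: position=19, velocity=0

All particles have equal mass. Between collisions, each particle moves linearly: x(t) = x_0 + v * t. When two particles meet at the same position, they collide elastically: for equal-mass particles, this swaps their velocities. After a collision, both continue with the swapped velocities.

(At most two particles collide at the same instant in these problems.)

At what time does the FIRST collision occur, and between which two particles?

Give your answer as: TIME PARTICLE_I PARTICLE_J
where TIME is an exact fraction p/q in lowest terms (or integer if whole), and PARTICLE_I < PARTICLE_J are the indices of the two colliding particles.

Pair (0,1): pos 3,9 vel -2,-3 -> gap=6, closing at 1/unit, collide at t=6
Pair (1,2): pos 9,11 vel -3,-1 -> not approaching (rel speed -2 <= 0)
Pair (2,3): pos 11,19 vel -1,0 -> not approaching (rel speed -1 <= 0)
Earliest collision: t=6 between 0 and 1

Answer: 6 0 1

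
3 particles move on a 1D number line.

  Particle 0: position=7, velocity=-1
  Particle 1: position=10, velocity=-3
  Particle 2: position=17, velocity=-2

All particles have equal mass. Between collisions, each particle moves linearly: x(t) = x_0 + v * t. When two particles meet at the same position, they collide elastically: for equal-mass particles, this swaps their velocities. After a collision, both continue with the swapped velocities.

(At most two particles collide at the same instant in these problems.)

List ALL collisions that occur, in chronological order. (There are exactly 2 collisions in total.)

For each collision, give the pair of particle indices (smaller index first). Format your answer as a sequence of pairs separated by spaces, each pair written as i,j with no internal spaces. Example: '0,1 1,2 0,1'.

Collision at t=3/2: particles 0 and 1 swap velocities; positions: p0=11/2 p1=11/2 p2=14; velocities now: v0=-3 v1=-1 v2=-2
Collision at t=10: particles 1 and 2 swap velocities; positions: p0=-20 p1=-3 p2=-3; velocities now: v0=-3 v1=-2 v2=-1

Answer: 0,1 1,2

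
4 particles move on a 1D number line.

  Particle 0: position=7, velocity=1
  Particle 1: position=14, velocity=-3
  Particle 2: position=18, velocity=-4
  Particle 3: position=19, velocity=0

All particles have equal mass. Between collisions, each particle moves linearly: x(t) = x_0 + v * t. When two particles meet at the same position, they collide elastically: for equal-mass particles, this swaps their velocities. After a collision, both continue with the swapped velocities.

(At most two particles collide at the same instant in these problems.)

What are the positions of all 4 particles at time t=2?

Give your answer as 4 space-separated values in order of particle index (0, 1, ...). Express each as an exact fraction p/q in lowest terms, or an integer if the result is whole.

Answer: 8 9 10 19

Derivation:
Collision at t=7/4: particles 0 and 1 swap velocities; positions: p0=35/4 p1=35/4 p2=11 p3=19; velocities now: v0=-3 v1=1 v2=-4 v3=0
Advance to t=2 (no further collisions before then); velocities: v0=-3 v1=1 v2=-4 v3=0; positions = 8 9 10 19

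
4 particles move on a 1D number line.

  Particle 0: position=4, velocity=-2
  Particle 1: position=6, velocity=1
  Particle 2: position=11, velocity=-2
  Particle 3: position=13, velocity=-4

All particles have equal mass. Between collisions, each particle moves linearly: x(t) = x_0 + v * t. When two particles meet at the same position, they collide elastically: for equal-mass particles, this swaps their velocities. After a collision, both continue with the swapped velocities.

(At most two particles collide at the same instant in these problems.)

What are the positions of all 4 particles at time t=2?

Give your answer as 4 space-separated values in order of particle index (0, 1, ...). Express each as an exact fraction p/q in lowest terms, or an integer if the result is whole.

Collision at t=1: particles 2 and 3 swap velocities; positions: p0=2 p1=7 p2=9 p3=9; velocities now: v0=-2 v1=1 v2=-4 v3=-2
Collision at t=7/5: particles 1 and 2 swap velocities; positions: p0=6/5 p1=37/5 p2=37/5 p3=41/5; velocities now: v0=-2 v1=-4 v2=1 v3=-2
Collision at t=5/3: particles 2 and 3 swap velocities; positions: p0=2/3 p1=19/3 p2=23/3 p3=23/3; velocities now: v0=-2 v1=-4 v2=-2 v3=1
Advance to t=2 (no further collisions before then); velocities: v0=-2 v1=-4 v2=-2 v3=1; positions = 0 5 7 8

Answer: 0 5 7 8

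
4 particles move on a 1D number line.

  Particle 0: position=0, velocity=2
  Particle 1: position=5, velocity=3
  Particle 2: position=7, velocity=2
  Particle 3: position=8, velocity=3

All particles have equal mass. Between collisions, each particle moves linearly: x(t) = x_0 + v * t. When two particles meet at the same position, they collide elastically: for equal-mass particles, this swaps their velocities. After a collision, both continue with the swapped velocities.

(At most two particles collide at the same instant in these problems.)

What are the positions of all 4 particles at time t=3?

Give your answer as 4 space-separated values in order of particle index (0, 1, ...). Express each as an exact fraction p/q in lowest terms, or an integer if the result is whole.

Answer: 6 13 14 17

Derivation:
Collision at t=2: particles 1 and 2 swap velocities; positions: p0=4 p1=11 p2=11 p3=14; velocities now: v0=2 v1=2 v2=3 v3=3
Advance to t=3 (no further collisions before then); velocities: v0=2 v1=2 v2=3 v3=3; positions = 6 13 14 17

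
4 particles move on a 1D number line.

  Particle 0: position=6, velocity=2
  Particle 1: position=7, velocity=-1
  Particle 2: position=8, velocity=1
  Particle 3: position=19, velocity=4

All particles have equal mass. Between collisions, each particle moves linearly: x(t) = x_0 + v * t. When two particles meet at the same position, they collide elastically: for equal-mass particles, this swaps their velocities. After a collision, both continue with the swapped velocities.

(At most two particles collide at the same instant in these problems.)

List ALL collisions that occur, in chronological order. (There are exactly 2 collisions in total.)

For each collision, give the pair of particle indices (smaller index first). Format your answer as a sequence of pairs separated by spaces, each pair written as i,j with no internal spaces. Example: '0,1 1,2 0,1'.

Collision at t=1/3: particles 0 and 1 swap velocities; positions: p0=20/3 p1=20/3 p2=25/3 p3=61/3; velocities now: v0=-1 v1=2 v2=1 v3=4
Collision at t=2: particles 1 and 2 swap velocities; positions: p0=5 p1=10 p2=10 p3=27; velocities now: v0=-1 v1=1 v2=2 v3=4

Answer: 0,1 1,2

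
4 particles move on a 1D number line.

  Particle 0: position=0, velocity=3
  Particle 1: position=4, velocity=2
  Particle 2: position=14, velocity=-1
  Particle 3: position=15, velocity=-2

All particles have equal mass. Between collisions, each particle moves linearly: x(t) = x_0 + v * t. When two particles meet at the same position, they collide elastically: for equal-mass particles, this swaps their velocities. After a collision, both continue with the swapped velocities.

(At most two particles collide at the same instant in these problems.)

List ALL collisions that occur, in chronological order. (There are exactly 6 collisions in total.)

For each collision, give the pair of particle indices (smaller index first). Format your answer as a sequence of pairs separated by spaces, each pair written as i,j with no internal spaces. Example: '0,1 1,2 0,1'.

Collision at t=1: particles 2 and 3 swap velocities; positions: p0=3 p1=6 p2=13 p3=13; velocities now: v0=3 v1=2 v2=-2 v3=-1
Collision at t=11/4: particles 1 and 2 swap velocities; positions: p0=33/4 p1=19/2 p2=19/2 p3=45/4; velocities now: v0=3 v1=-2 v2=2 v3=-1
Collision at t=3: particles 0 and 1 swap velocities; positions: p0=9 p1=9 p2=10 p3=11; velocities now: v0=-2 v1=3 v2=2 v3=-1
Collision at t=10/3: particles 2 and 3 swap velocities; positions: p0=25/3 p1=10 p2=32/3 p3=32/3; velocities now: v0=-2 v1=3 v2=-1 v3=2
Collision at t=7/2: particles 1 and 2 swap velocities; positions: p0=8 p1=21/2 p2=21/2 p3=11; velocities now: v0=-2 v1=-1 v2=3 v3=2
Collision at t=4: particles 2 and 3 swap velocities; positions: p0=7 p1=10 p2=12 p3=12; velocities now: v0=-2 v1=-1 v2=2 v3=3

Answer: 2,3 1,2 0,1 2,3 1,2 2,3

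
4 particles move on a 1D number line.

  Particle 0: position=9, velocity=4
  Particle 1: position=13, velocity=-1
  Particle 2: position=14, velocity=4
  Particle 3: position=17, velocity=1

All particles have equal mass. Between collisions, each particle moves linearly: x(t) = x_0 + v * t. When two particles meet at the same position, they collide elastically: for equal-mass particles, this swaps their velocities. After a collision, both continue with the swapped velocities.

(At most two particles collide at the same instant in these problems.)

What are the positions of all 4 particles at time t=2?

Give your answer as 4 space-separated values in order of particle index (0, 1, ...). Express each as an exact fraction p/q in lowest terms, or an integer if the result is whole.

Collision at t=4/5: particles 0 and 1 swap velocities; positions: p0=61/5 p1=61/5 p2=86/5 p3=89/5; velocities now: v0=-1 v1=4 v2=4 v3=1
Collision at t=1: particles 2 and 3 swap velocities; positions: p0=12 p1=13 p2=18 p3=18; velocities now: v0=-1 v1=4 v2=1 v3=4
Advance to t=2 (no further collisions before then); velocities: v0=-1 v1=4 v2=1 v3=4; positions = 11 17 19 22

Answer: 11 17 19 22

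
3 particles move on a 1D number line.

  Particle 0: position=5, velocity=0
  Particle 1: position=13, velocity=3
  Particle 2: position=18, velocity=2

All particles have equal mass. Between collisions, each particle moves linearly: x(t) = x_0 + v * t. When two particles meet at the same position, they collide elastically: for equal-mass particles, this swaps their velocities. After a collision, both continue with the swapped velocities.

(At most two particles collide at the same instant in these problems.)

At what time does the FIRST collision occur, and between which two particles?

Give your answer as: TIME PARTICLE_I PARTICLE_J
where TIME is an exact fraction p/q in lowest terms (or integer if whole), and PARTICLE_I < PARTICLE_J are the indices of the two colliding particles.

Answer: 5 1 2

Derivation:
Pair (0,1): pos 5,13 vel 0,3 -> not approaching (rel speed -3 <= 0)
Pair (1,2): pos 13,18 vel 3,2 -> gap=5, closing at 1/unit, collide at t=5
Earliest collision: t=5 between 1 and 2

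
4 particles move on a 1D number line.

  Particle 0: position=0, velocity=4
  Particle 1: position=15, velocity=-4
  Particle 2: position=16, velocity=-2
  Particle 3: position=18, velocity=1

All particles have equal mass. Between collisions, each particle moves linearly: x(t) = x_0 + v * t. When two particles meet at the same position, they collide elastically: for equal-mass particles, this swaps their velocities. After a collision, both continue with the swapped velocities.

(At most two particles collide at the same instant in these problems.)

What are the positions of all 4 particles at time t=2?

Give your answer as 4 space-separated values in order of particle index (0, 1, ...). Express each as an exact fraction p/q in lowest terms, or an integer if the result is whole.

Answer: 7 8 12 20

Derivation:
Collision at t=15/8: particles 0 and 1 swap velocities; positions: p0=15/2 p1=15/2 p2=49/4 p3=159/8; velocities now: v0=-4 v1=4 v2=-2 v3=1
Advance to t=2 (no further collisions before then); velocities: v0=-4 v1=4 v2=-2 v3=1; positions = 7 8 12 20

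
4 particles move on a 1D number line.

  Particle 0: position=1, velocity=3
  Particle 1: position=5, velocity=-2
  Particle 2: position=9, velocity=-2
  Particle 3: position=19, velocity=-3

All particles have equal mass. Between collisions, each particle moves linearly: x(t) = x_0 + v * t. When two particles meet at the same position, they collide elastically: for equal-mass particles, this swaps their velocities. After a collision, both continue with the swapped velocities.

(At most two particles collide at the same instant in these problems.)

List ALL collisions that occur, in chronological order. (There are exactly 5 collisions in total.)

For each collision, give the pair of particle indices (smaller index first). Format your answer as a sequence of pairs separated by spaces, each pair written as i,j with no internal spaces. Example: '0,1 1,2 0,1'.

Collision at t=4/5: particles 0 and 1 swap velocities; positions: p0=17/5 p1=17/5 p2=37/5 p3=83/5; velocities now: v0=-2 v1=3 v2=-2 v3=-3
Collision at t=8/5: particles 1 and 2 swap velocities; positions: p0=9/5 p1=29/5 p2=29/5 p3=71/5; velocities now: v0=-2 v1=-2 v2=3 v3=-3
Collision at t=3: particles 2 and 3 swap velocities; positions: p0=-1 p1=3 p2=10 p3=10; velocities now: v0=-2 v1=-2 v2=-3 v3=3
Collision at t=10: particles 1 and 2 swap velocities; positions: p0=-15 p1=-11 p2=-11 p3=31; velocities now: v0=-2 v1=-3 v2=-2 v3=3
Collision at t=14: particles 0 and 1 swap velocities; positions: p0=-23 p1=-23 p2=-19 p3=43; velocities now: v0=-3 v1=-2 v2=-2 v3=3

Answer: 0,1 1,2 2,3 1,2 0,1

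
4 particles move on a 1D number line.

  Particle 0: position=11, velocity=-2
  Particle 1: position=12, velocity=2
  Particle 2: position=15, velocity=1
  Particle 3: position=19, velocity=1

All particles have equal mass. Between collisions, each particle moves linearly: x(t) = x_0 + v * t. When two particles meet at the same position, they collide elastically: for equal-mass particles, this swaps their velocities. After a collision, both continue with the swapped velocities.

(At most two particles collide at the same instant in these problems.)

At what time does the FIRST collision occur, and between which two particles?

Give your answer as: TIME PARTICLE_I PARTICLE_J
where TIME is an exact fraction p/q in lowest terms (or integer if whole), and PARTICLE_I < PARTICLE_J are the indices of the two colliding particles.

Pair (0,1): pos 11,12 vel -2,2 -> not approaching (rel speed -4 <= 0)
Pair (1,2): pos 12,15 vel 2,1 -> gap=3, closing at 1/unit, collide at t=3
Pair (2,3): pos 15,19 vel 1,1 -> not approaching (rel speed 0 <= 0)
Earliest collision: t=3 between 1 and 2

Answer: 3 1 2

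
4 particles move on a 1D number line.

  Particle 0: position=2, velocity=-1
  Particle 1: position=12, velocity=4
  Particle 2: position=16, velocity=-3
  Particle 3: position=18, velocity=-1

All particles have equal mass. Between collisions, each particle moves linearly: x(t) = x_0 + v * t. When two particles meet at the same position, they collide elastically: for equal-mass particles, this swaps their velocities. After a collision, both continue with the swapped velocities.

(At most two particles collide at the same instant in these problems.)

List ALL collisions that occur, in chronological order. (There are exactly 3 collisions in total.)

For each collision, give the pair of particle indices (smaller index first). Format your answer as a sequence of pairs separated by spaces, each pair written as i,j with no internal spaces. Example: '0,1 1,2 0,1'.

Answer: 1,2 2,3 0,1

Derivation:
Collision at t=4/7: particles 1 and 2 swap velocities; positions: p0=10/7 p1=100/7 p2=100/7 p3=122/7; velocities now: v0=-1 v1=-3 v2=4 v3=-1
Collision at t=6/5: particles 2 and 3 swap velocities; positions: p0=4/5 p1=62/5 p2=84/5 p3=84/5; velocities now: v0=-1 v1=-3 v2=-1 v3=4
Collision at t=7: particles 0 and 1 swap velocities; positions: p0=-5 p1=-5 p2=11 p3=40; velocities now: v0=-3 v1=-1 v2=-1 v3=4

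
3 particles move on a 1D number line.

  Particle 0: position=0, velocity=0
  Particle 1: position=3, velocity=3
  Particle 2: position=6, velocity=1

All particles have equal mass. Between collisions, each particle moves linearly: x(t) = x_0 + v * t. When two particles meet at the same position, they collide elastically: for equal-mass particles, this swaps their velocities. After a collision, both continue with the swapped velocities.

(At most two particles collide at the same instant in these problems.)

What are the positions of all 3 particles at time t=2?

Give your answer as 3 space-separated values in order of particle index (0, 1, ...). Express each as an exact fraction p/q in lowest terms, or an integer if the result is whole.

Collision at t=3/2: particles 1 and 2 swap velocities; positions: p0=0 p1=15/2 p2=15/2; velocities now: v0=0 v1=1 v2=3
Advance to t=2 (no further collisions before then); velocities: v0=0 v1=1 v2=3; positions = 0 8 9

Answer: 0 8 9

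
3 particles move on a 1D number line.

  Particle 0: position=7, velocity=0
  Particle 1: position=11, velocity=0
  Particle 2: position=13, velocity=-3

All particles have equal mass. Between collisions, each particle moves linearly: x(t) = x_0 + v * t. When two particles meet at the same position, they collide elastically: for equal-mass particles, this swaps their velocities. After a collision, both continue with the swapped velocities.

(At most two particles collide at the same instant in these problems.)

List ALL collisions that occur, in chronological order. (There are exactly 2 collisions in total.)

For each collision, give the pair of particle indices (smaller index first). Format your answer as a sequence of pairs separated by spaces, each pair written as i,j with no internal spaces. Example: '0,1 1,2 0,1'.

Answer: 1,2 0,1

Derivation:
Collision at t=2/3: particles 1 and 2 swap velocities; positions: p0=7 p1=11 p2=11; velocities now: v0=0 v1=-3 v2=0
Collision at t=2: particles 0 and 1 swap velocities; positions: p0=7 p1=7 p2=11; velocities now: v0=-3 v1=0 v2=0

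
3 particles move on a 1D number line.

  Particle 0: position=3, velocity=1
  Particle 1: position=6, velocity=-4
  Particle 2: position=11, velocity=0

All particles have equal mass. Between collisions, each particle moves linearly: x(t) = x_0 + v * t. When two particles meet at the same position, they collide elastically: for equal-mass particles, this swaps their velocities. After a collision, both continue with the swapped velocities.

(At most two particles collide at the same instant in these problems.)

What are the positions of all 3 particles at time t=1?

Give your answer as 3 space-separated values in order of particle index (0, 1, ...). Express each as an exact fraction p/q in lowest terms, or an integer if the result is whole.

Answer: 2 4 11

Derivation:
Collision at t=3/5: particles 0 and 1 swap velocities; positions: p0=18/5 p1=18/5 p2=11; velocities now: v0=-4 v1=1 v2=0
Advance to t=1 (no further collisions before then); velocities: v0=-4 v1=1 v2=0; positions = 2 4 11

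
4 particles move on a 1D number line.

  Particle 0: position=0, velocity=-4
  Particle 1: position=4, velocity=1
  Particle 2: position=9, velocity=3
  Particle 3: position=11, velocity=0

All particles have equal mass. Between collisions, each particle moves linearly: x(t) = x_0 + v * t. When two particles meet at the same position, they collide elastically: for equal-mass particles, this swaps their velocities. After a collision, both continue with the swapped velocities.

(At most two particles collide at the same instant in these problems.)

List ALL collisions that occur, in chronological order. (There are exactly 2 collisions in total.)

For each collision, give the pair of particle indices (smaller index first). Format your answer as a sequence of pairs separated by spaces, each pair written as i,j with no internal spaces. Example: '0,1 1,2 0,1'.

Collision at t=2/3: particles 2 and 3 swap velocities; positions: p0=-8/3 p1=14/3 p2=11 p3=11; velocities now: v0=-4 v1=1 v2=0 v3=3
Collision at t=7: particles 1 and 2 swap velocities; positions: p0=-28 p1=11 p2=11 p3=30; velocities now: v0=-4 v1=0 v2=1 v3=3

Answer: 2,3 1,2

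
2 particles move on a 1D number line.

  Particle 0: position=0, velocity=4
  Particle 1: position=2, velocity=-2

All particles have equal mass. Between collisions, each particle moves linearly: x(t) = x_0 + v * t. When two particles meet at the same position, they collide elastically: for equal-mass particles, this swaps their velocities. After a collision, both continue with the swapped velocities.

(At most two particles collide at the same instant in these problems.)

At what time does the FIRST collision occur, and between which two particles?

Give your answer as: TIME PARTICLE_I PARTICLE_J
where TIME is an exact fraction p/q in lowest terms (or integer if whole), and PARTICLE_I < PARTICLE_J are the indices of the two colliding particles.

Answer: 1/3 0 1

Derivation:
Pair (0,1): pos 0,2 vel 4,-2 -> gap=2, closing at 6/unit, collide at t=1/3
Earliest collision: t=1/3 between 0 and 1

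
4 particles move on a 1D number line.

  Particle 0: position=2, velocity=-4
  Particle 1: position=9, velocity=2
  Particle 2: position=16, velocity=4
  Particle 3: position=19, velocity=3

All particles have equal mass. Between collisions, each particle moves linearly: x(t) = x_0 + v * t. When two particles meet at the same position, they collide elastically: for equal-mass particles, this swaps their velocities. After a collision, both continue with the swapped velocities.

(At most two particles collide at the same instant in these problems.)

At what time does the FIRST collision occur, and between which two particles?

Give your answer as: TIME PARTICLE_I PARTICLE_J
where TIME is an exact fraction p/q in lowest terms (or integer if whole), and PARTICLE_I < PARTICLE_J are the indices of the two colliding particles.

Answer: 3 2 3

Derivation:
Pair (0,1): pos 2,9 vel -4,2 -> not approaching (rel speed -6 <= 0)
Pair (1,2): pos 9,16 vel 2,4 -> not approaching (rel speed -2 <= 0)
Pair (2,3): pos 16,19 vel 4,3 -> gap=3, closing at 1/unit, collide at t=3
Earliest collision: t=3 between 2 and 3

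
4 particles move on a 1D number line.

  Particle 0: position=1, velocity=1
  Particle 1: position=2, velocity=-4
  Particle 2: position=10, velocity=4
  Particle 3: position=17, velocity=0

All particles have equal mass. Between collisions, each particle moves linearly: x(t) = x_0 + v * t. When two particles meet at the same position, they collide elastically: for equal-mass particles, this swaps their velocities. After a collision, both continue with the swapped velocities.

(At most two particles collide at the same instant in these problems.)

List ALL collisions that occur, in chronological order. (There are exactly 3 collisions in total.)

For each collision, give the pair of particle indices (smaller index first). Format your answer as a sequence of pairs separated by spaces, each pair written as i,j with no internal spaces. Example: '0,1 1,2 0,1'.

Answer: 0,1 2,3 1,2

Derivation:
Collision at t=1/5: particles 0 and 1 swap velocities; positions: p0=6/5 p1=6/5 p2=54/5 p3=17; velocities now: v0=-4 v1=1 v2=4 v3=0
Collision at t=7/4: particles 2 and 3 swap velocities; positions: p0=-5 p1=11/4 p2=17 p3=17; velocities now: v0=-4 v1=1 v2=0 v3=4
Collision at t=16: particles 1 and 2 swap velocities; positions: p0=-62 p1=17 p2=17 p3=74; velocities now: v0=-4 v1=0 v2=1 v3=4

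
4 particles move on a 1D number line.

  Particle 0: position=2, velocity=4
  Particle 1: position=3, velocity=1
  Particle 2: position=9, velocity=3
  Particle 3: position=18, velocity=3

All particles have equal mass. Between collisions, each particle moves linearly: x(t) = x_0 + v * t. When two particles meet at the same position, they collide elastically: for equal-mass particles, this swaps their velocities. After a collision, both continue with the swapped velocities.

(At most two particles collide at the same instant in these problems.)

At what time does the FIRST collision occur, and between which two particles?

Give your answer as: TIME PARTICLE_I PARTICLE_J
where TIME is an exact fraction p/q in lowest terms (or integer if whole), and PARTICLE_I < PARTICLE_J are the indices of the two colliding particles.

Pair (0,1): pos 2,3 vel 4,1 -> gap=1, closing at 3/unit, collide at t=1/3
Pair (1,2): pos 3,9 vel 1,3 -> not approaching (rel speed -2 <= 0)
Pair (2,3): pos 9,18 vel 3,3 -> not approaching (rel speed 0 <= 0)
Earliest collision: t=1/3 between 0 and 1

Answer: 1/3 0 1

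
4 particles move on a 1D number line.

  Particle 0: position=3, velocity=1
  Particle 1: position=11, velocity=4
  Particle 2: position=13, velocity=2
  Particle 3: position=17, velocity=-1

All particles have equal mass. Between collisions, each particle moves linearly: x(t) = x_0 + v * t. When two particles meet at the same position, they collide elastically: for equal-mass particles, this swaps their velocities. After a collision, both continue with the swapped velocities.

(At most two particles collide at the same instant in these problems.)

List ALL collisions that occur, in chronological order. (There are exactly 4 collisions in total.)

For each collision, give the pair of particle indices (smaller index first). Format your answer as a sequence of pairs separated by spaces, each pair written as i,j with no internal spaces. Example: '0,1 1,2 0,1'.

Answer: 1,2 2,3 1,2 0,1

Derivation:
Collision at t=1: particles 1 and 2 swap velocities; positions: p0=4 p1=15 p2=15 p3=16; velocities now: v0=1 v1=2 v2=4 v3=-1
Collision at t=6/5: particles 2 and 3 swap velocities; positions: p0=21/5 p1=77/5 p2=79/5 p3=79/5; velocities now: v0=1 v1=2 v2=-1 v3=4
Collision at t=4/3: particles 1 and 2 swap velocities; positions: p0=13/3 p1=47/3 p2=47/3 p3=49/3; velocities now: v0=1 v1=-1 v2=2 v3=4
Collision at t=7: particles 0 and 1 swap velocities; positions: p0=10 p1=10 p2=27 p3=39; velocities now: v0=-1 v1=1 v2=2 v3=4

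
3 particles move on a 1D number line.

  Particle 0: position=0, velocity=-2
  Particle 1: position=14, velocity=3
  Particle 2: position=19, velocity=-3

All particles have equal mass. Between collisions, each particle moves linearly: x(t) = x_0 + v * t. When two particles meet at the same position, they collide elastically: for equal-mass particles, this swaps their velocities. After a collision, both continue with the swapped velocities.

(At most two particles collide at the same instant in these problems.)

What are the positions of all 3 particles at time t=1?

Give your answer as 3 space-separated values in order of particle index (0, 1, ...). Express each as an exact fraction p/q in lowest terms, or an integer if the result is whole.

Collision at t=5/6: particles 1 and 2 swap velocities; positions: p0=-5/3 p1=33/2 p2=33/2; velocities now: v0=-2 v1=-3 v2=3
Advance to t=1 (no further collisions before then); velocities: v0=-2 v1=-3 v2=3; positions = -2 16 17

Answer: -2 16 17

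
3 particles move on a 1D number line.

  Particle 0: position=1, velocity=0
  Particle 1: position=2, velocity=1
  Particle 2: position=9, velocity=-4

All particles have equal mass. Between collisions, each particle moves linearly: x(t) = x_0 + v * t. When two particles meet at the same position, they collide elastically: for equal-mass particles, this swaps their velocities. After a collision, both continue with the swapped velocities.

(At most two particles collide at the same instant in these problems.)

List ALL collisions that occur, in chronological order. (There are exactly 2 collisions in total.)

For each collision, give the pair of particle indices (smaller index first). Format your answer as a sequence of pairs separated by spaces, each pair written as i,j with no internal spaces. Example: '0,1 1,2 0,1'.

Collision at t=7/5: particles 1 and 2 swap velocities; positions: p0=1 p1=17/5 p2=17/5; velocities now: v0=0 v1=-4 v2=1
Collision at t=2: particles 0 and 1 swap velocities; positions: p0=1 p1=1 p2=4; velocities now: v0=-4 v1=0 v2=1

Answer: 1,2 0,1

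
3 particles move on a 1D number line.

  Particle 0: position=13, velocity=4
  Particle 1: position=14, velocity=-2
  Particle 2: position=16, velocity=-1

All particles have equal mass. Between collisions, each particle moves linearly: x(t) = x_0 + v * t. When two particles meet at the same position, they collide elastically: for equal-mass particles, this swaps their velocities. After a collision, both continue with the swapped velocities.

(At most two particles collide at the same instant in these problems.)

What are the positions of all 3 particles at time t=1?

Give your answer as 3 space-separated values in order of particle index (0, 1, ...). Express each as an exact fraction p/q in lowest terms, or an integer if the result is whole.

Collision at t=1/6: particles 0 and 1 swap velocities; positions: p0=41/3 p1=41/3 p2=95/6; velocities now: v0=-2 v1=4 v2=-1
Collision at t=3/5: particles 1 and 2 swap velocities; positions: p0=64/5 p1=77/5 p2=77/5; velocities now: v0=-2 v1=-1 v2=4
Advance to t=1 (no further collisions before then); velocities: v0=-2 v1=-1 v2=4; positions = 12 15 17

Answer: 12 15 17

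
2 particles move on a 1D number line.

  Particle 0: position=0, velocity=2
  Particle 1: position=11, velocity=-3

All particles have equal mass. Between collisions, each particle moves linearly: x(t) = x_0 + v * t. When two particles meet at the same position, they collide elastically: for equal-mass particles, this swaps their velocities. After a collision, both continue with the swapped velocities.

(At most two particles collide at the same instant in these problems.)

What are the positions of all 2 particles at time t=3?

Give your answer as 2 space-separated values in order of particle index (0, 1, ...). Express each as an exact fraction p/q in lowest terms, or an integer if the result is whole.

Collision at t=11/5: particles 0 and 1 swap velocities; positions: p0=22/5 p1=22/5; velocities now: v0=-3 v1=2
Advance to t=3 (no further collisions before then); velocities: v0=-3 v1=2; positions = 2 6

Answer: 2 6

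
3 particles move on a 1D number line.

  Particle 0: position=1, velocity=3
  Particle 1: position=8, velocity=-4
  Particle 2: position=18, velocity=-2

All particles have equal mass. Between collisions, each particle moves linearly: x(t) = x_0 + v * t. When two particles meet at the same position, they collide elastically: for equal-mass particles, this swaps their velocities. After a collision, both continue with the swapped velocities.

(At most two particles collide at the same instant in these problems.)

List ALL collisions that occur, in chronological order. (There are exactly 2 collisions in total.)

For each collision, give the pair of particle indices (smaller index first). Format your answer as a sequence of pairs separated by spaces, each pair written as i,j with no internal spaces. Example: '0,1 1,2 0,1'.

Collision at t=1: particles 0 and 1 swap velocities; positions: p0=4 p1=4 p2=16; velocities now: v0=-4 v1=3 v2=-2
Collision at t=17/5: particles 1 and 2 swap velocities; positions: p0=-28/5 p1=56/5 p2=56/5; velocities now: v0=-4 v1=-2 v2=3

Answer: 0,1 1,2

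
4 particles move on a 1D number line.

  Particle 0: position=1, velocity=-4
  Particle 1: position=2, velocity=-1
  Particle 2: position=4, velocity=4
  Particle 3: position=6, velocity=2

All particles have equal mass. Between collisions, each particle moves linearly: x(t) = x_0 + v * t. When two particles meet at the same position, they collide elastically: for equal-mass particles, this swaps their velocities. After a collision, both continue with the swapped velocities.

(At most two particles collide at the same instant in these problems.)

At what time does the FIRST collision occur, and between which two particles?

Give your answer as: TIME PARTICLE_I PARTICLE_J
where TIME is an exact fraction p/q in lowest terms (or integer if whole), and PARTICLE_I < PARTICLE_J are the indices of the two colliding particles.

Answer: 1 2 3

Derivation:
Pair (0,1): pos 1,2 vel -4,-1 -> not approaching (rel speed -3 <= 0)
Pair (1,2): pos 2,4 vel -1,4 -> not approaching (rel speed -5 <= 0)
Pair (2,3): pos 4,6 vel 4,2 -> gap=2, closing at 2/unit, collide at t=1
Earliest collision: t=1 between 2 and 3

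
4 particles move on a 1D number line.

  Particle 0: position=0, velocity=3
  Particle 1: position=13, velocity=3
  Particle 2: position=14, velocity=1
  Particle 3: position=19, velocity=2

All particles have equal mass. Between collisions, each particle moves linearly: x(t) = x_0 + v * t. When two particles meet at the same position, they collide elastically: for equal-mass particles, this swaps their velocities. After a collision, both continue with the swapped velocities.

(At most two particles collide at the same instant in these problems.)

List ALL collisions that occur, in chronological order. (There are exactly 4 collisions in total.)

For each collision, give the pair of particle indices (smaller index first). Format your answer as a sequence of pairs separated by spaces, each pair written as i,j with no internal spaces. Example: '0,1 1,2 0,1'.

Answer: 1,2 2,3 0,1 1,2

Derivation:
Collision at t=1/2: particles 1 and 2 swap velocities; positions: p0=3/2 p1=29/2 p2=29/2 p3=20; velocities now: v0=3 v1=1 v2=3 v3=2
Collision at t=6: particles 2 and 3 swap velocities; positions: p0=18 p1=20 p2=31 p3=31; velocities now: v0=3 v1=1 v2=2 v3=3
Collision at t=7: particles 0 and 1 swap velocities; positions: p0=21 p1=21 p2=33 p3=34; velocities now: v0=1 v1=3 v2=2 v3=3
Collision at t=19: particles 1 and 2 swap velocities; positions: p0=33 p1=57 p2=57 p3=70; velocities now: v0=1 v1=2 v2=3 v3=3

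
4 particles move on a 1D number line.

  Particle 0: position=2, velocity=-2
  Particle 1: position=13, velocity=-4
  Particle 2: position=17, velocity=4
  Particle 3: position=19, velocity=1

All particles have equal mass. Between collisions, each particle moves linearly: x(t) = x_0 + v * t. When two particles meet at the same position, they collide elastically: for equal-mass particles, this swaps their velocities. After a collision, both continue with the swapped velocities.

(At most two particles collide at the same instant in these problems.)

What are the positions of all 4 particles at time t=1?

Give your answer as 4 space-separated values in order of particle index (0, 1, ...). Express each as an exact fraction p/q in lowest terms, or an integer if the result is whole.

Answer: 0 9 20 21

Derivation:
Collision at t=2/3: particles 2 and 3 swap velocities; positions: p0=2/3 p1=31/3 p2=59/3 p3=59/3; velocities now: v0=-2 v1=-4 v2=1 v3=4
Advance to t=1 (no further collisions before then); velocities: v0=-2 v1=-4 v2=1 v3=4; positions = 0 9 20 21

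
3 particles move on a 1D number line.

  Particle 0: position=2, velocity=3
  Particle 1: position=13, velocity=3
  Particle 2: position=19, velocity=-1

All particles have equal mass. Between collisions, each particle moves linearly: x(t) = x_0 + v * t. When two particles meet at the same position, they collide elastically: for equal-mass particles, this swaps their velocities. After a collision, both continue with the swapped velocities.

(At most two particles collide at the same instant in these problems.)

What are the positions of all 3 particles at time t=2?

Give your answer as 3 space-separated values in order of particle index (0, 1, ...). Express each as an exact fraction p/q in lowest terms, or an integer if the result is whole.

Collision at t=3/2: particles 1 and 2 swap velocities; positions: p0=13/2 p1=35/2 p2=35/2; velocities now: v0=3 v1=-1 v2=3
Advance to t=2 (no further collisions before then); velocities: v0=3 v1=-1 v2=3; positions = 8 17 19

Answer: 8 17 19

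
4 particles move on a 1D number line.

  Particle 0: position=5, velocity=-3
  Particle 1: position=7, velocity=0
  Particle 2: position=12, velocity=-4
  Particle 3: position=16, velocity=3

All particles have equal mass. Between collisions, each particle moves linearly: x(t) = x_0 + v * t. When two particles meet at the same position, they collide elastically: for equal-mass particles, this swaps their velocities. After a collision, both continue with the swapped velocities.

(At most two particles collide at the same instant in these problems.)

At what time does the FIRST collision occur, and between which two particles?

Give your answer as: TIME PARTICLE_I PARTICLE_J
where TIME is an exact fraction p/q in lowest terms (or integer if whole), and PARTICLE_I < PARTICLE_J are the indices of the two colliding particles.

Answer: 5/4 1 2

Derivation:
Pair (0,1): pos 5,7 vel -3,0 -> not approaching (rel speed -3 <= 0)
Pair (1,2): pos 7,12 vel 0,-4 -> gap=5, closing at 4/unit, collide at t=5/4
Pair (2,3): pos 12,16 vel -4,3 -> not approaching (rel speed -7 <= 0)
Earliest collision: t=5/4 between 1 and 2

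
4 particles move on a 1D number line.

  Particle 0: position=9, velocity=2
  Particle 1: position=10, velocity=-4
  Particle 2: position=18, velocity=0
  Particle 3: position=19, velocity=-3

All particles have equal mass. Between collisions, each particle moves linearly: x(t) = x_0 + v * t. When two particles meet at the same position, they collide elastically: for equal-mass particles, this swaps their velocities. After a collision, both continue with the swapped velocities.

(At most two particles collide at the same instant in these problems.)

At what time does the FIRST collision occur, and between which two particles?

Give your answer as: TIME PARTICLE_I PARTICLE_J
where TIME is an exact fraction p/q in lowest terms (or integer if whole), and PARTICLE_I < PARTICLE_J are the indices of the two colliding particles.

Answer: 1/6 0 1

Derivation:
Pair (0,1): pos 9,10 vel 2,-4 -> gap=1, closing at 6/unit, collide at t=1/6
Pair (1,2): pos 10,18 vel -4,0 -> not approaching (rel speed -4 <= 0)
Pair (2,3): pos 18,19 vel 0,-3 -> gap=1, closing at 3/unit, collide at t=1/3
Earliest collision: t=1/6 between 0 and 1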